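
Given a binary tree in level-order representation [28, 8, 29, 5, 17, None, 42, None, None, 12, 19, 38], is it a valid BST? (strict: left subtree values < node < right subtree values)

Level-order array: [28, 8, 29, 5, 17, None, 42, None, None, 12, 19, 38]
Validate using subtree bounds (lo, hi): at each node, require lo < value < hi,
then recurse left with hi=value and right with lo=value.
Preorder trace (stopping at first violation):
  at node 28 with bounds (-inf, +inf): OK
  at node 8 with bounds (-inf, 28): OK
  at node 5 with bounds (-inf, 8): OK
  at node 17 with bounds (8, 28): OK
  at node 12 with bounds (8, 17): OK
  at node 19 with bounds (17, 28): OK
  at node 29 with bounds (28, +inf): OK
  at node 42 with bounds (29, +inf): OK
  at node 38 with bounds (29, 42): OK
No violation found at any node.
Result: Valid BST


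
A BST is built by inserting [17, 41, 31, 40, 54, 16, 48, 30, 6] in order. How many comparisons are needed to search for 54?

Search path for 54: 17 -> 41 -> 54
Found: True
Comparisons: 3


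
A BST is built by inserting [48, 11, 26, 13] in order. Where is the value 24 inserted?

Starting tree (level order): [48, 11, None, None, 26, 13]
Insertion path: 48 -> 11 -> 26 -> 13
Result: insert 24 as right child of 13
Final tree (level order): [48, 11, None, None, 26, 13, None, None, 24]


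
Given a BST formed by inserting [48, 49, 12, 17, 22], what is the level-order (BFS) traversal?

Tree insertion order: [48, 49, 12, 17, 22]
Tree (level-order array): [48, 12, 49, None, 17, None, None, None, 22]
BFS from the root, enqueuing left then right child of each popped node:
  queue [48] -> pop 48, enqueue [12, 49], visited so far: [48]
  queue [12, 49] -> pop 12, enqueue [17], visited so far: [48, 12]
  queue [49, 17] -> pop 49, enqueue [none], visited so far: [48, 12, 49]
  queue [17] -> pop 17, enqueue [22], visited so far: [48, 12, 49, 17]
  queue [22] -> pop 22, enqueue [none], visited so far: [48, 12, 49, 17, 22]
Result: [48, 12, 49, 17, 22]


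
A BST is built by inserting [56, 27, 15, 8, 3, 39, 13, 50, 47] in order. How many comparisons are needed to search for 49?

Search path for 49: 56 -> 27 -> 39 -> 50 -> 47
Found: False
Comparisons: 5


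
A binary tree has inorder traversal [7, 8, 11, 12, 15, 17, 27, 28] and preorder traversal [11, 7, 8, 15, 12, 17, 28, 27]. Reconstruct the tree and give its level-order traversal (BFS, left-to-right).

Inorder:  [7, 8, 11, 12, 15, 17, 27, 28]
Preorder: [11, 7, 8, 15, 12, 17, 28, 27]
Algorithm: preorder visits root first, so consume preorder in order;
for each root, split the current inorder slice at that value into
left-subtree inorder and right-subtree inorder, then recurse.
Recursive splits:
  root=11; inorder splits into left=[7, 8], right=[12, 15, 17, 27, 28]
  root=7; inorder splits into left=[], right=[8]
  root=8; inorder splits into left=[], right=[]
  root=15; inorder splits into left=[12], right=[17, 27, 28]
  root=12; inorder splits into left=[], right=[]
  root=17; inorder splits into left=[], right=[27, 28]
  root=28; inorder splits into left=[27], right=[]
  root=27; inorder splits into left=[], right=[]
Reconstructed level-order: [11, 7, 15, 8, 12, 17, 28, 27]


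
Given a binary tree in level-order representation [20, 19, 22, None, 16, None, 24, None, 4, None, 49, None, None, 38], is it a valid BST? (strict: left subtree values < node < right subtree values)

Level-order array: [20, 19, 22, None, 16, None, 24, None, 4, None, 49, None, None, 38]
Validate using subtree bounds (lo, hi): at each node, require lo < value < hi,
then recurse left with hi=value and right with lo=value.
Preorder trace (stopping at first violation):
  at node 20 with bounds (-inf, +inf): OK
  at node 19 with bounds (-inf, 20): OK
  at node 16 with bounds (19, 20): VIOLATION
Node 16 violates its bound: not (19 < 16 < 20).
Result: Not a valid BST


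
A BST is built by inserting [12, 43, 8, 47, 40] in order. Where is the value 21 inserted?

Starting tree (level order): [12, 8, 43, None, None, 40, 47]
Insertion path: 12 -> 43 -> 40
Result: insert 21 as left child of 40
Final tree (level order): [12, 8, 43, None, None, 40, 47, 21]


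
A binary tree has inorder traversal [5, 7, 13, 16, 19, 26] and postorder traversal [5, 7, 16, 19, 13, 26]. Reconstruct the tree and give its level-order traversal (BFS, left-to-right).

Inorder:   [5, 7, 13, 16, 19, 26]
Postorder: [5, 7, 16, 19, 13, 26]
Algorithm: postorder visits root last, so walk postorder right-to-left;
each value is the root of the current inorder slice — split it at that
value, recurse on the right subtree first, then the left.
Recursive splits:
  root=26; inorder splits into left=[5, 7, 13, 16, 19], right=[]
  root=13; inorder splits into left=[5, 7], right=[16, 19]
  root=19; inorder splits into left=[16], right=[]
  root=16; inorder splits into left=[], right=[]
  root=7; inorder splits into left=[5], right=[]
  root=5; inorder splits into left=[], right=[]
Reconstructed level-order: [26, 13, 7, 19, 5, 16]


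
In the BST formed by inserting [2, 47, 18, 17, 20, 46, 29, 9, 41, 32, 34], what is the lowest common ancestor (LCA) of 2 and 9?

Tree insertion order: [2, 47, 18, 17, 20, 46, 29, 9, 41, 32, 34]
Tree (level-order array): [2, None, 47, 18, None, 17, 20, 9, None, None, 46, None, None, 29, None, None, 41, 32, None, None, 34]
In a BST, the LCA of p=2, q=9 is the first node v on the
root-to-leaf path with p <= v <= q (go left if both < v, right if both > v).
Walk from root:
  at 2: 2 <= 2 <= 9, this is the LCA
LCA = 2


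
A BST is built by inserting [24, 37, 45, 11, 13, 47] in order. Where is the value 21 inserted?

Starting tree (level order): [24, 11, 37, None, 13, None, 45, None, None, None, 47]
Insertion path: 24 -> 11 -> 13
Result: insert 21 as right child of 13
Final tree (level order): [24, 11, 37, None, 13, None, 45, None, 21, None, 47]


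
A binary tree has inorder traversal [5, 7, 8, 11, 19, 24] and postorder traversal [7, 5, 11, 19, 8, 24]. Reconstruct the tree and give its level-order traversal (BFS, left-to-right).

Inorder:   [5, 7, 8, 11, 19, 24]
Postorder: [7, 5, 11, 19, 8, 24]
Algorithm: postorder visits root last, so walk postorder right-to-left;
each value is the root of the current inorder slice — split it at that
value, recurse on the right subtree first, then the left.
Recursive splits:
  root=24; inorder splits into left=[5, 7, 8, 11, 19], right=[]
  root=8; inorder splits into left=[5, 7], right=[11, 19]
  root=19; inorder splits into left=[11], right=[]
  root=11; inorder splits into left=[], right=[]
  root=5; inorder splits into left=[], right=[7]
  root=7; inorder splits into left=[], right=[]
Reconstructed level-order: [24, 8, 5, 19, 7, 11]


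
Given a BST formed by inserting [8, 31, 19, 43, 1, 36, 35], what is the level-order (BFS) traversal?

Tree insertion order: [8, 31, 19, 43, 1, 36, 35]
Tree (level-order array): [8, 1, 31, None, None, 19, 43, None, None, 36, None, 35]
BFS from the root, enqueuing left then right child of each popped node:
  queue [8] -> pop 8, enqueue [1, 31], visited so far: [8]
  queue [1, 31] -> pop 1, enqueue [none], visited so far: [8, 1]
  queue [31] -> pop 31, enqueue [19, 43], visited so far: [8, 1, 31]
  queue [19, 43] -> pop 19, enqueue [none], visited so far: [8, 1, 31, 19]
  queue [43] -> pop 43, enqueue [36], visited so far: [8, 1, 31, 19, 43]
  queue [36] -> pop 36, enqueue [35], visited so far: [8, 1, 31, 19, 43, 36]
  queue [35] -> pop 35, enqueue [none], visited so far: [8, 1, 31, 19, 43, 36, 35]
Result: [8, 1, 31, 19, 43, 36, 35]


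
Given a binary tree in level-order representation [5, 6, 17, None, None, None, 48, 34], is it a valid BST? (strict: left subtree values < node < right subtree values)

Level-order array: [5, 6, 17, None, None, None, 48, 34]
Validate using subtree bounds (lo, hi): at each node, require lo < value < hi,
then recurse left with hi=value and right with lo=value.
Preorder trace (stopping at first violation):
  at node 5 with bounds (-inf, +inf): OK
  at node 6 with bounds (-inf, 5): VIOLATION
Node 6 violates its bound: not (-inf < 6 < 5).
Result: Not a valid BST


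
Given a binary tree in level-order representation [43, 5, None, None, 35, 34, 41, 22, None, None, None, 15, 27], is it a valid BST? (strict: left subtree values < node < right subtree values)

Level-order array: [43, 5, None, None, 35, 34, 41, 22, None, None, None, 15, 27]
Validate using subtree bounds (lo, hi): at each node, require lo < value < hi,
then recurse left with hi=value and right with lo=value.
Preorder trace (stopping at first violation):
  at node 43 with bounds (-inf, +inf): OK
  at node 5 with bounds (-inf, 43): OK
  at node 35 with bounds (5, 43): OK
  at node 34 with bounds (5, 35): OK
  at node 22 with bounds (5, 34): OK
  at node 15 with bounds (5, 22): OK
  at node 27 with bounds (22, 34): OK
  at node 41 with bounds (35, 43): OK
No violation found at any node.
Result: Valid BST


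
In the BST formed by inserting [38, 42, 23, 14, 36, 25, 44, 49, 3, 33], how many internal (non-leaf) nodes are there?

Tree built from: [38, 42, 23, 14, 36, 25, 44, 49, 3, 33]
Tree (level-order array): [38, 23, 42, 14, 36, None, 44, 3, None, 25, None, None, 49, None, None, None, 33]
Rule: An internal node has at least one child.
Per-node child counts:
  node 38: 2 child(ren)
  node 23: 2 child(ren)
  node 14: 1 child(ren)
  node 3: 0 child(ren)
  node 36: 1 child(ren)
  node 25: 1 child(ren)
  node 33: 0 child(ren)
  node 42: 1 child(ren)
  node 44: 1 child(ren)
  node 49: 0 child(ren)
Matching nodes: [38, 23, 14, 36, 25, 42, 44]
Count of internal (non-leaf) nodes: 7


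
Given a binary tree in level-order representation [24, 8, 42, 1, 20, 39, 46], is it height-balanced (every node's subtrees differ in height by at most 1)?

Tree (level-order array): [24, 8, 42, 1, 20, 39, 46]
Definition: a tree is height-balanced if, at every node, |h(left) - h(right)| <= 1 (empty subtree has height -1).
Bottom-up per-node check:
  node 1: h_left=-1, h_right=-1, diff=0 [OK], height=0
  node 20: h_left=-1, h_right=-1, diff=0 [OK], height=0
  node 8: h_left=0, h_right=0, diff=0 [OK], height=1
  node 39: h_left=-1, h_right=-1, diff=0 [OK], height=0
  node 46: h_left=-1, h_right=-1, diff=0 [OK], height=0
  node 42: h_left=0, h_right=0, diff=0 [OK], height=1
  node 24: h_left=1, h_right=1, diff=0 [OK], height=2
All nodes satisfy the balance condition.
Result: Balanced


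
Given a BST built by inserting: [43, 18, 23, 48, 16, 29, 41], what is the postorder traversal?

Tree insertion order: [43, 18, 23, 48, 16, 29, 41]
Tree (level-order array): [43, 18, 48, 16, 23, None, None, None, None, None, 29, None, 41]
Postorder traversal: [16, 41, 29, 23, 18, 48, 43]


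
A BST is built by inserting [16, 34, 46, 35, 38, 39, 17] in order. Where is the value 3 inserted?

Starting tree (level order): [16, None, 34, 17, 46, None, None, 35, None, None, 38, None, 39]
Insertion path: 16
Result: insert 3 as left child of 16
Final tree (level order): [16, 3, 34, None, None, 17, 46, None, None, 35, None, None, 38, None, 39]


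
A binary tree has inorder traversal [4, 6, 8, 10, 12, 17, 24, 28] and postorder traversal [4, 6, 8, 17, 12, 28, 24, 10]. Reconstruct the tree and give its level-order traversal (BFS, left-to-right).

Inorder:   [4, 6, 8, 10, 12, 17, 24, 28]
Postorder: [4, 6, 8, 17, 12, 28, 24, 10]
Algorithm: postorder visits root last, so walk postorder right-to-left;
each value is the root of the current inorder slice — split it at that
value, recurse on the right subtree first, then the left.
Recursive splits:
  root=10; inorder splits into left=[4, 6, 8], right=[12, 17, 24, 28]
  root=24; inorder splits into left=[12, 17], right=[28]
  root=28; inorder splits into left=[], right=[]
  root=12; inorder splits into left=[], right=[17]
  root=17; inorder splits into left=[], right=[]
  root=8; inorder splits into left=[4, 6], right=[]
  root=6; inorder splits into left=[4], right=[]
  root=4; inorder splits into left=[], right=[]
Reconstructed level-order: [10, 8, 24, 6, 12, 28, 4, 17]


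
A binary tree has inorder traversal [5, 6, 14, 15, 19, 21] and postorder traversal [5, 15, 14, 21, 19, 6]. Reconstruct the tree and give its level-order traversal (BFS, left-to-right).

Inorder:   [5, 6, 14, 15, 19, 21]
Postorder: [5, 15, 14, 21, 19, 6]
Algorithm: postorder visits root last, so walk postorder right-to-left;
each value is the root of the current inorder slice — split it at that
value, recurse on the right subtree first, then the left.
Recursive splits:
  root=6; inorder splits into left=[5], right=[14, 15, 19, 21]
  root=19; inorder splits into left=[14, 15], right=[21]
  root=21; inorder splits into left=[], right=[]
  root=14; inorder splits into left=[], right=[15]
  root=15; inorder splits into left=[], right=[]
  root=5; inorder splits into left=[], right=[]
Reconstructed level-order: [6, 5, 19, 14, 21, 15]


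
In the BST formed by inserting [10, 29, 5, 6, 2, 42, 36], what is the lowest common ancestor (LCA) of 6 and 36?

Tree insertion order: [10, 29, 5, 6, 2, 42, 36]
Tree (level-order array): [10, 5, 29, 2, 6, None, 42, None, None, None, None, 36]
In a BST, the LCA of p=6, q=36 is the first node v on the
root-to-leaf path with p <= v <= q (go left if both < v, right if both > v).
Walk from root:
  at 10: 6 <= 10 <= 36, this is the LCA
LCA = 10


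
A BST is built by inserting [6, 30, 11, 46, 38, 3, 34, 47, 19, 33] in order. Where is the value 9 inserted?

Starting tree (level order): [6, 3, 30, None, None, 11, 46, None, 19, 38, 47, None, None, 34, None, None, None, 33]
Insertion path: 6 -> 30 -> 11
Result: insert 9 as left child of 11
Final tree (level order): [6, 3, 30, None, None, 11, 46, 9, 19, 38, 47, None, None, None, None, 34, None, None, None, 33]


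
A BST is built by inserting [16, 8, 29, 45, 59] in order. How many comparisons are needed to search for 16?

Search path for 16: 16
Found: True
Comparisons: 1


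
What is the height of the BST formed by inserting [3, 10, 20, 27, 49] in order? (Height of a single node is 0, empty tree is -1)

Insertion order: [3, 10, 20, 27, 49]
Tree (level-order array): [3, None, 10, None, 20, None, 27, None, 49]
Compute height bottom-up (empty subtree = -1):
  height(49) = 1 + max(-1, -1) = 0
  height(27) = 1 + max(-1, 0) = 1
  height(20) = 1 + max(-1, 1) = 2
  height(10) = 1 + max(-1, 2) = 3
  height(3) = 1 + max(-1, 3) = 4
Height = 4


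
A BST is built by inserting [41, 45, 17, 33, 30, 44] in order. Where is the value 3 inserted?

Starting tree (level order): [41, 17, 45, None, 33, 44, None, 30]
Insertion path: 41 -> 17
Result: insert 3 as left child of 17
Final tree (level order): [41, 17, 45, 3, 33, 44, None, None, None, 30]


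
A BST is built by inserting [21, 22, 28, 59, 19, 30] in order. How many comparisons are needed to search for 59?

Search path for 59: 21 -> 22 -> 28 -> 59
Found: True
Comparisons: 4


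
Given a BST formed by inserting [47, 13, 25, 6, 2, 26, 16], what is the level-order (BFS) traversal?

Tree insertion order: [47, 13, 25, 6, 2, 26, 16]
Tree (level-order array): [47, 13, None, 6, 25, 2, None, 16, 26]
BFS from the root, enqueuing left then right child of each popped node:
  queue [47] -> pop 47, enqueue [13], visited so far: [47]
  queue [13] -> pop 13, enqueue [6, 25], visited so far: [47, 13]
  queue [6, 25] -> pop 6, enqueue [2], visited so far: [47, 13, 6]
  queue [25, 2] -> pop 25, enqueue [16, 26], visited so far: [47, 13, 6, 25]
  queue [2, 16, 26] -> pop 2, enqueue [none], visited so far: [47, 13, 6, 25, 2]
  queue [16, 26] -> pop 16, enqueue [none], visited so far: [47, 13, 6, 25, 2, 16]
  queue [26] -> pop 26, enqueue [none], visited so far: [47, 13, 6, 25, 2, 16, 26]
Result: [47, 13, 6, 25, 2, 16, 26]


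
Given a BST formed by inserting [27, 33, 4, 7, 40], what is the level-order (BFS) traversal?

Tree insertion order: [27, 33, 4, 7, 40]
Tree (level-order array): [27, 4, 33, None, 7, None, 40]
BFS from the root, enqueuing left then right child of each popped node:
  queue [27] -> pop 27, enqueue [4, 33], visited so far: [27]
  queue [4, 33] -> pop 4, enqueue [7], visited so far: [27, 4]
  queue [33, 7] -> pop 33, enqueue [40], visited so far: [27, 4, 33]
  queue [7, 40] -> pop 7, enqueue [none], visited so far: [27, 4, 33, 7]
  queue [40] -> pop 40, enqueue [none], visited so far: [27, 4, 33, 7, 40]
Result: [27, 4, 33, 7, 40]


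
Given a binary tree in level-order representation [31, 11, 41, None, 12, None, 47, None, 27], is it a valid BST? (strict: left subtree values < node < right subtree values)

Level-order array: [31, 11, 41, None, 12, None, 47, None, 27]
Validate using subtree bounds (lo, hi): at each node, require lo < value < hi,
then recurse left with hi=value and right with lo=value.
Preorder trace (stopping at first violation):
  at node 31 with bounds (-inf, +inf): OK
  at node 11 with bounds (-inf, 31): OK
  at node 12 with bounds (11, 31): OK
  at node 27 with bounds (12, 31): OK
  at node 41 with bounds (31, +inf): OK
  at node 47 with bounds (41, +inf): OK
No violation found at any node.
Result: Valid BST


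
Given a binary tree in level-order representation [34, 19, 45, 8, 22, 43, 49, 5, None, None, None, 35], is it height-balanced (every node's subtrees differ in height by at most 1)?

Tree (level-order array): [34, 19, 45, 8, 22, 43, 49, 5, None, None, None, 35]
Definition: a tree is height-balanced if, at every node, |h(left) - h(right)| <= 1 (empty subtree has height -1).
Bottom-up per-node check:
  node 5: h_left=-1, h_right=-1, diff=0 [OK], height=0
  node 8: h_left=0, h_right=-1, diff=1 [OK], height=1
  node 22: h_left=-1, h_right=-1, diff=0 [OK], height=0
  node 19: h_left=1, h_right=0, diff=1 [OK], height=2
  node 35: h_left=-1, h_right=-1, diff=0 [OK], height=0
  node 43: h_left=0, h_right=-1, diff=1 [OK], height=1
  node 49: h_left=-1, h_right=-1, diff=0 [OK], height=0
  node 45: h_left=1, h_right=0, diff=1 [OK], height=2
  node 34: h_left=2, h_right=2, diff=0 [OK], height=3
All nodes satisfy the balance condition.
Result: Balanced


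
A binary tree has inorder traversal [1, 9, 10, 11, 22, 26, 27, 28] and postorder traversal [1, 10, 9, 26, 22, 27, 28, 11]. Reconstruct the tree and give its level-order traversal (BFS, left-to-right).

Inorder:   [1, 9, 10, 11, 22, 26, 27, 28]
Postorder: [1, 10, 9, 26, 22, 27, 28, 11]
Algorithm: postorder visits root last, so walk postorder right-to-left;
each value is the root of the current inorder slice — split it at that
value, recurse on the right subtree first, then the left.
Recursive splits:
  root=11; inorder splits into left=[1, 9, 10], right=[22, 26, 27, 28]
  root=28; inorder splits into left=[22, 26, 27], right=[]
  root=27; inorder splits into left=[22, 26], right=[]
  root=22; inorder splits into left=[], right=[26]
  root=26; inorder splits into left=[], right=[]
  root=9; inorder splits into left=[1], right=[10]
  root=10; inorder splits into left=[], right=[]
  root=1; inorder splits into left=[], right=[]
Reconstructed level-order: [11, 9, 28, 1, 10, 27, 22, 26]


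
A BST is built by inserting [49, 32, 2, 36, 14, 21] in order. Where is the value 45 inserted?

Starting tree (level order): [49, 32, None, 2, 36, None, 14, None, None, None, 21]
Insertion path: 49 -> 32 -> 36
Result: insert 45 as right child of 36
Final tree (level order): [49, 32, None, 2, 36, None, 14, None, 45, None, 21]


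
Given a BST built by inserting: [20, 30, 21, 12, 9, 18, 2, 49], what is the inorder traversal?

Tree insertion order: [20, 30, 21, 12, 9, 18, 2, 49]
Tree (level-order array): [20, 12, 30, 9, 18, 21, 49, 2]
Inorder traversal: [2, 9, 12, 18, 20, 21, 30, 49]


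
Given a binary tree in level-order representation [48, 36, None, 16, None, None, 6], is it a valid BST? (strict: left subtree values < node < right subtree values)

Level-order array: [48, 36, None, 16, None, None, 6]
Validate using subtree bounds (lo, hi): at each node, require lo < value < hi,
then recurse left with hi=value and right with lo=value.
Preorder trace (stopping at first violation):
  at node 48 with bounds (-inf, +inf): OK
  at node 36 with bounds (-inf, 48): OK
  at node 16 with bounds (-inf, 36): OK
  at node 6 with bounds (16, 36): VIOLATION
Node 6 violates its bound: not (16 < 6 < 36).
Result: Not a valid BST


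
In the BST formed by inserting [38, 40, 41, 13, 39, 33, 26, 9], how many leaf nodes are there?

Tree built from: [38, 40, 41, 13, 39, 33, 26, 9]
Tree (level-order array): [38, 13, 40, 9, 33, 39, 41, None, None, 26]
Rule: A leaf has 0 children.
Per-node child counts:
  node 38: 2 child(ren)
  node 13: 2 child(ren)
  node 9: 0 child(ren)
  node 33: 1 child(ren)
  node 26: 0 child(ren)
  node 40: 2 child(ren)
  node 39: 0 child(ren)
  node 41: 0 child(ren)
Matching nodes: [9, 26, 39, 41]
Count of leaf nodes: 4


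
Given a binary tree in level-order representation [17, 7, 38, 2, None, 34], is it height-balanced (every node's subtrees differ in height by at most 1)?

Tree (level-order array): [17, 7, 38, 2, None, 34]
Definition: a tree is height-balanced if, at every node, |h(left) - h(right)| <= 1 (empty subtree has height -1).
Bottom-up per-node check:
  node 2: h_left=-1, h_right=-1, diff=0 [OK], height=0
  node 7: h_left=0, h_right=-1, diff=1 [OK], height=1
  node 34: h_left=-1, h_right=-1, diff=0 [OK], height=0
  node 38: h_left=0, h_right=-1, diff=1 [OK], height=1
  node 17: h_left=1, h_right=1, diff=0 [OK], height=2
All nodes satisfy the balance condition.
Result: Balanced


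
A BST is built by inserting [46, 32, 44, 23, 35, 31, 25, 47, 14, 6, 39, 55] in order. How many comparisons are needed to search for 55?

Search path for 55: 46 -> 47 -> 55
Found: True
Comparisons: 3


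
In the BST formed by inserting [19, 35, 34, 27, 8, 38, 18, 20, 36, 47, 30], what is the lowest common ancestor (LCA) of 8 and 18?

Tree insertion order: [19, 35, 34, 27, 8, 38, 18, 20, 36, 47, 30]
Tree (level-order array): [19, 8, 35, None, 18, 34, 38, None, None, 27, None, 36, 47, 20, 30]
In a BST, the LCA of p=8, q=18 is the first node v on the
root-to-leaf path with p <= v <= q (go left if both < v, right if both > v).
Walk from root:
  at 19: both 8 and 18 < 19, go left
  at 8: 8 <= 8 <= 18, this is the LCA
LCA = 8


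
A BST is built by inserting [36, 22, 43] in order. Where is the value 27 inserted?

Starting tree (level order): [36, 22, 43]
Insertion path: 36 -> 22
Result: insert 27 as right child of 22
Final tree (level order): [36, 22, 43, None, 27]


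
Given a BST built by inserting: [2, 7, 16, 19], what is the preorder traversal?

Tree insertion order: [2, 7, 16, 19]
Tree (level-order array): [2, None, 7, None, 16, None, 19]
Preorder traversal: [2, 7, 16, 19]


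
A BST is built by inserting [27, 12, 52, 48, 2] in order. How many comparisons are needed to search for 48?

Search path for 48: 27 -> 52 -> 48
Found: True
Comparisons: 3


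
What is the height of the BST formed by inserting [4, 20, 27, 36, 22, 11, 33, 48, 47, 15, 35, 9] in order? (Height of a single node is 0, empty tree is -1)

Insertion order: [4, 20, 27, 36, 22, 11, 33, 48, 47, 15, 35, 9]
Tree (level-order array): [4, None, 20, 11, 27, 9, 15, 22, 36, None, None, None, None, None, None, 33, 48, None, 35, 47]
Compute height bottom-up (empty subtree = -1):
  height(9) = 1 + max(-1, -1) = 0
  height(15) = 1 + max(-1, -1) = 0
  height(11) = 1 + max(0, 0) = 1
  height(22) = 1 + max(-1, -1) = 0
  height(35) = 1 + max(-1, -1) = 0
  height(33) = 1 + max(-1, 0) = 1
  height(47) = 1 + max(-1, -1) = 0
  height(48) = 1 + max(0, -1) = 1
  height(36) = 1 + max(1, 1) = 2
  height(27) = 1 + max(0, 2) = 3
  height(20) = 1 + max(1, 3) = 4
  height(4) = 1 + max(-1, 4) = 5
Height = 5


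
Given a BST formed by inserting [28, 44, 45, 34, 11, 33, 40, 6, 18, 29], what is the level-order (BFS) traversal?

Tree insertion order: [28, 44, 45, 34, 11, 33, 40, 6, 18, 29]
Tree (level-order array): [28, 11, 44, 6, 18, 34, 45, None, None, None, None, 33, 40, None, None, 29]
BFS from the root, enqueuing left then right child of each popped node:
  queue [28] -> pop 28, enqueue [11, 44], visited so far: [28]
  queue [11, 44] -> pop 11, enqueue [6, 18], visited so far: [28, 11]
  queue [44, 6, 18] -> pop 44, enqueue [34, 45], visited so far: [28, 11, 44]
  queue [6, 18, 34, 45] -> pop 6, enqueue [none], visited so far: [28, 11, 44, 6]
  queue [18, 34, 45] -> pop 18, enqueue [none], visited so far: [28, 11, 44, 6, 18]
  queue [34, 45] -> pop 34, enqueue [33, 40], visited so far: [28, 11, 44, 6, 18, 34]
  queue [45, 33, 40] -> pop 45, enqueue [none], visited so far: [28, 11, 44, 6, 18, 34, 45]
  queue [33, 40] -> pop 33, enqueue [29], visited so far: [28, 11, 44, 6, 18, 34, 45, 33]
  queue [40, 29] -> pop 40, enqueue [none], visited so far: [28, 11, 44, 6, 18, 34, 45, 33, 40]
  queue [29] -> pop 29, enqueue [none], visited so far: [28, 11, 44, 6, 18, 34, 45, 33, 40, 29]
Result: [28, 11, 44, 6, 18, 34, 45, 33, 40, 29]


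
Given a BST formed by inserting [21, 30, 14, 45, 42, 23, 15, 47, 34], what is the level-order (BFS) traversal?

Tree insertion order: [21, 30, 14, 45, 42, 23, 15, 47, 34]
Tree (level-order array): [21, 14, 30, None, 15, 23, 45, None, None, None, None, 42, 47, 34]
BFS from the root, enqueuing left then right child of each popped node:
  queue [21] -> pop 21, enqueue [14, 30], visited so far: [21]
  queue [14, 30] -> pop 14, enqueue [15], visited so far: [21, 14]
  queue [30, 15] -> pop 30, enqueue [23, 45], visited so far: [21, 14, 30]
  queue [15, 23, 45] -> pop 15, enqueue [none], visited so far: [21, 14, 30, 15]
  queue [23, 45] -> pop 23, enqueue [none], visited so far: [21, 14, 30, 15, 23]
  queue [45] -> pop 45, enqueue [42, 47], visited so far: [21, 14, 30, 15, 23, 45]
  queue [42, 47] -> pop 42, enqueue [34], visited so far: [21, 14, 30, 15, 23, 45, 42]
  queue [47, 34] -> pop 47, enqueue [none], visited so far: [21, 14, 30, 15, 23, 45, 42, 47]
  queue [34] -> pop 34, enqueue [none], visited so far: [21, 14, 30, 15, 23, 45, 42, 47, 34]
Result: [21, 14, 30, 15, 23, 45, 42, 47, 34]


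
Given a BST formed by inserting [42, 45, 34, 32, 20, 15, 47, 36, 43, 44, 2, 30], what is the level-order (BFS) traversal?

Tree insertion order: [42, 45, 34, 32, 20, 15, 47, 36, 43, 44, 2, 30]
Tree (level-order array): [42, 34, 45, 32, 36, 43, 47, 20, None, None, None, None, 44, None, None, 15, 30, None, None, 2]
BFS from the root, enqueuing left then right child of each popped node:
  queue [42] -> pop 42, enqueue [34, 45], visited so far: [42]
  queue [34, 45] -> pop 34, enqueue [32, 36], visited so far: [42, 34]
  queue [45, 32, 36] -> pop 45, enqueue [43, 47], visited so far: [42, 34, 45]
  queue [32, 36, 43, 47] -> pop 32, enqueue [20], visited so far: [42, 34, 45, 32]
  queue [36, 43, 47, 20] -> pop 36, enqueue [none], visited so far: [42, 34, 45, 32, 36]
  queue [43, 47, 20] -> pop 43, enqueue [44], visited so far: [42, 34, 45, 32, 36, 43]
  queue [47, 20, 44] -> pop 47, enqueue [none], visited so far: [42, 34, 45, 32, 36, 43, 47]
  queue [20, 44] -> pop 20, enqueue [15, 30], visited so far: [42, 34, 45, 32, 36, 43, 47, 20]
  queue [44, 15, 30] -> pop 44, enqueue [none], visited so far: [42, 34, 45, 32, 36, 43, 47, 20, 44]
  queue [15, 30] -> pop 15, enqueue [2], visited so far: [42, 34, 45, 32, 36, 43, 47, 20, 44, 15]
  queue [30, 2] -> pop 30, enqueue [none], visited so far: [42, 34, 45, 32, 36, 43, 47, 20, 44, 15, 30]
  queue [2] -> pop 2, enqueue [none], visited so far: [42, 34, 45, 32, 36, 43, 47, 20, 44, 15, 30, 2]
Result: [42, 34, 45, 32, 36, 43, 47, 20, 44, 15, 30, 2]


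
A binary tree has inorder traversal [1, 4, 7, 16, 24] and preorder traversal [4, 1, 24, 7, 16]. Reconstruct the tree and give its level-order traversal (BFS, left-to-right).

Inorder:  [1, 4, 7, 16, 24]
Preorder: [4, 1, 24, 7, 16]
Algorithm: preorder visits root first, so consume preorder in order;
for each root, split the current inorder slice at that value into
left-subtree inorder and right-subtree inorder, then recurse.
Recursive splits:
  root=4; inorder splits into left=[1], right=[7, 16, 24]
  root=1; inorder splits into left=[], right=[]
  root=24; inorder splits into left=[7, 16], right=[]
  root=7; inorder splits into left=[], right=[16]
  root=16; inorder splits into left=[], right=[]
Reconstructed level-order: [4, 1, 24, 7, 16]


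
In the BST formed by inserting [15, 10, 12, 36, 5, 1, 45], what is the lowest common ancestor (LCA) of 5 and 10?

Tree insertion order: [15, 10, 12, 36, 5, 1, 45]
Tree (level-order array): [15, 10, 36, 5, 12, None, 45, 1]
In a BST, the LCA of p=5, q=10 is the first node v on the
root-to-leaf path with p <= v <= q (go left if both < v, right if both > v).
Walk from root:
  at 15: both 5 and 10 < 15, go left
  at 10: 5 <= 10 <= 10, this is the LCA
LCA = 10


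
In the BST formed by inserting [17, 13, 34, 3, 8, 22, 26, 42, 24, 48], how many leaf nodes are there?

Tree built from: [17, 13, 34, 3, 8, 22, 26, 42, 24, 48]
Tree (level-order array): [17, 13, 34, 3, None, 22, 42, None, 8, None, 26, None, 48, None, None, 24]
Rule: A leaf has 0 children.
Per-node child counts:
  node 17: 2 child(ren)
  node 13: 1 child(ren)
  node 3: 1 child(ren)
  node 8: 0 child(ren)
  node 34: 2 child(ren)
  node 22: 1 child(ren)
  node 26: 1 child(ren)
  node 24: 0 child(ren)
  node 42: 1 child(ren)
  node 48: 0 child(ren)
Matching nodes: [8, 24, 48]
Count of leaf nodes: 3


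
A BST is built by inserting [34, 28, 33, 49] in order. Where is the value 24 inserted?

Starting tree (level order): [34, 28, 49, None, 33]
Insertion path: 34 -> 28
Result: insert 24 as left child of 28
Final tree (level order): [34, 28, 49, 24, 33]


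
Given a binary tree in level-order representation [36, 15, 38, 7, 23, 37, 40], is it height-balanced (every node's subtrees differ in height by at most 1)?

Tree (level-order array): [36, 15, 38, 7, 23, 37, 40]
Definition: a tree is height-balanced if, at every node, |h(left) - h(right)| <= 1 (empty subtree has height -1).
Bottom-up per-node check:
  node 7: h_left=-1, h_right=-1, diff=0 [OK], height=0
  node 23: h_left=-1, h_right=-1, diff=0 [OK], height=0
  node 15: h_left=0, h_right=0, diff=0 [OK], height=1
  node 37: h_left=-1, h_right=-1, diff=0 [OK], height=0
  node 40: h_left=-1, h_right=-1, diff=0 [OK], height=0
  node 38: h_left=0, h_right=0, diff=0 [OK], height=1
  node 36: h_left=1, h_right=1, diff=0 [OK], height=2
All nodes satisfy the balance condition.
Result: Balanced


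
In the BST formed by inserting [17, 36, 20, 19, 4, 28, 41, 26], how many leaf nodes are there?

Tree built from: [17, 36, 20, 19, 4, 28, 41, 26]
Tree (level-order array): [17, 4, 36, None, None, 20, 41, 19, 28, None, None, None, None, 26]
Rule: A leaf has 0 children.
Per-node child counts:
  node 17: 2 child(ren)
  node 4: 0 child(ren)
  node 36: 2 child(ren)
  node 20: 2 child(ren)
  node 19: 0 child(ren)
  node 28: 1 child(ren)
  node 26: 0 child(ren)
  node 41: 0 child(ren)
Matching nodes: [4, 19, 26, 41]
Count of leaf nodes: 4


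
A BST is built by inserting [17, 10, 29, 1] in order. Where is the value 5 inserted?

Starting tree (level order): [17, 10, 29, 1]
Insertion path: 17 -> 10 -> 1
Result: insert 5 as right child of 1
Final tree (level order): [17, 10, 29, 1, None, None, None, None, 5]


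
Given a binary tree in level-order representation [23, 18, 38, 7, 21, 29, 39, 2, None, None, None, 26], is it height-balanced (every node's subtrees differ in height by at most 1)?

Tree (level-order array): [23, 18, 38, 7, 21, 29, 39, 2, None, None, None, 26]
Definition: a tree is height-balanced if, at every node, |h(left) - h(right)| <= 1 (empty subtree has height -1).
Bottom-up per-node check:
  node 2: h_left=-1, h_right=-1, diff=0 [OK], height=0
  node 7: h_left=0, h_right=-1, diff=1 [OK], height=1
  node 21: h_left=-1, h_right=-1, diff=0 [OK], height=0
  node 18: h_left=1, h_right=0, diff=1 [OK], height=2
  node 26: h_left=-1, h_right=-1, diff=0 [OK], height=0
  node 29: h_left=0, h_right=-1, diff=1 [OK], height=1
  node 39: h_left=-1, h_right=-1, diff=0 [OK], height=0
  node 38: h_left=1, h_right=0, diff=1 [OK], height=2
  node 23: h_left=2, h_right=2, diff=0 [OK], height=3
All nodes satisfy the balance condition.
Result: Balanced


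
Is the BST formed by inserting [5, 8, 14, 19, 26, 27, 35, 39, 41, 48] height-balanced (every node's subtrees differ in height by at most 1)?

Tree (level-order array): [5, None, 8, None, 14, None, 19, None, 26, None, 27, None, 35, None, 39, None, 41, None, 48]
Definition: a tree is height-balanced if, at every node, |h(left) - h(right)| <= 1 (empty subtree has height -1).
Bottom-up per-node check:
  node 48: h_left=-1, h_right=-1, diff=0 [OK], height=0
  node 41: h_left=-1, h_right=0, diff=1 [OK], height=1
  node 39: h_left=-1, h_right=1, diff=2 [FAIL (|-1-1|=2 > 1)], height=2
  node 35: h_left=-1, h_right=2, diff=3 [FAIL (|-1-2|=3 > 1)], height=3
  node 27: h_left=-1, h_right=3, diff=4 [FAIL (|-1-3|=4 > 1)], height=4
  node 26: h_left=-1, h_right=4, diff=5 [FAIL (|-1-4|=5 > 1)], height=5
  node 19: h_left=-1, h_right=5, diff=6 [FAIL (|-1-5|=6 > 1)], height=6
  node 14: h_left=-1, h_right=6, diff=7 [FAIL (|-1-6|=7 > 1)], height=7
  node 8: h_left=-1, h_right=7, diff=8 [FAIL (|-1-7|=8 > 1)], height=8
  node 5: h_left=-1, h_right=8, diff=9 [FAIL (|-1-8|=9 > 1)], height=9
Node 39 violates the condition: |-1 - 1| = 2 > 1.
Result: Not balanced


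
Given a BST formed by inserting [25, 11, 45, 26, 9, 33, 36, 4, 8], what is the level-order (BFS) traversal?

Tree insertion order: [25, 11, 45, 26, 9, 33, 36, 4, 8]
Tree (level-order array): [25, 11, 45, 9, None, 26, None, 4, None, None, 33, None, 8, None, 36]
BFS from the root, enqueuing left then right child of each popped node:
  queue [25] -> pop 25, enqueue [11, 45], visited so far: [25]
  queue [11, 45] -> pop 11, enqueue [9], visited so far: [25, 11]
  queue [45, 9] -> pop 45, enqueue [26], visited so far: [25, 11, 45]
  queue [9, 26] -> pop 9, enqueue [4], visited so far: [25, 11, 45, 9]
  queue [26, 4] -> pop 26, enqueue [33], visited so far: [25, 11, 45, 9, 26]
  queue [4, 33] -> pop 4, enqueue [8], visited so far: [25, 11, 45, 9, 26, 4]
  queue [33, 8] -> pop 33, enqueue [36], visited so far: [25, 11, 45, 9, 26, 4, 33]
  queue [8, 36] -> pop 8, enqueue [none], visited so far: [25, 11, 45, 9, 26, 4, 33, 8]
  queue [36] -> pop 36, enqueue [none], visited so far: [25, 11, 45, 9, 26, 4, 33, 8, 36]
Result: [25, 11, 45, 9, 26, 4, 33, 8, 36]


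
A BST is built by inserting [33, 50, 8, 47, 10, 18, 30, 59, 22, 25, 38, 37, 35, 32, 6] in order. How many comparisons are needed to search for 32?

Search path for 32: 33 -> 8 -> 10 -> 18 -> 30 -> 32
Found: True
Comparisons: 6


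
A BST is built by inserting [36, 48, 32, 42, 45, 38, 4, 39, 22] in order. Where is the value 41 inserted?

Starting tree (level order): [36, 32, 48, 4, None, 42, None, None, 22, 38, 45, None, None, None, 39]
Insertion path: 36 -> 48 -> 42 -> 38 -> 39
Result: insert 41 as right child of 39
Final tree (level order): [36, 32, 48, 4, None, 42, None, None, 22, 38, 45, None, None, None, 39, None, None, None, 41]


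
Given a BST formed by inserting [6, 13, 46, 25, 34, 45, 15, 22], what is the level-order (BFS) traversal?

Tree insertion order: [6, 13, 46, 25, 34, 45, 15, 22]
Tree (level-order array): [6, None, 13, None, 46, 25, None, 15, 34, None, 22, None, 45]
BFS from the root, enqueuing left then right child of each popped node:
  queue [6] -> pop 6, enqueue [13], visited so far: [6]
  queue [13] -> pop 13, enqueue [46], visited so far: [6, 13]
  queue [46] -> pop 46, enqueue [25], visited so far: [6, 13, 46]
  queue [25] -> pop 25, enqueue [15, 34], visited so far: [6, 13, 46, 25]
  queue [15, 34] -> pop 15, enqueue [22], visited so far: [6, 13, 46, 25, 15]
  queue [34, 22] -> pop 34, enqueue [45], visited so far: [6, 13, 46, 25, 15, 34]
  queue [22, 45] -> pop 22, enqueue [none], visited so far: [6, 13, 46, 25, 15, 34, 22]
  queue [45] -> pop 45, enqueue [none], visited so far: [6, 13, 46, 25, 15, 34, 22, 45]
Result: [6, 13, 46, 25, 15, 34, 22, 45]


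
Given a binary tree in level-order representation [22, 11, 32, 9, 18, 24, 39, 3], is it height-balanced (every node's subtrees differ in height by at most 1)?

Tree (level-order array): [22, 11, 32, 9, 18, 24, 39, 3]
Definition: a tree is height-balanced if, at every node, |h(left) - h(right)| <= 1 (empty subtree has height -1).
Bottom-up per-node check:
  node 3: h_left=-1, h_right=-1, diff=0 [OK], height=0
  node 9: h_left=0, h_right=-1, diff=1 [OK], height=1
  node 18: h_left=-1, h_right=-1, diff=0 [OK], height=0
  node 11: h_left=1, h_right=0, diff=1 [OK], height=2
  node 24: h_left=-1, h_right=-1, diff=0 [OK], height=0
  node 39: h_left=-1, h_right=-1, diff=0 [OK], height=0
  node 32: h_left=0, h_right=0, diff=0 [OK], height=1
  node 22: h_left=2, h_right=1, diff=1 [OK], height=3
All nodes satisfy the balance condition.
Result: Balanced


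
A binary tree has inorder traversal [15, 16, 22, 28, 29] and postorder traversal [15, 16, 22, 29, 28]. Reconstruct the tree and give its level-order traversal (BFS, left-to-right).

Inorder:   [15, 16, 22, 28, 29]
Postorder: [15, 16, 22, 29, 28]
Algorithm: postorder visits root last, so walk postorder right-to-left;
each value is the root of the current inorder slice — split it at that
value, recurse on the right subtree first, then the left.
Recursive splits:
  root=28; inorder splits into left=[15, 16, 22], right=[29]
  root=29; inorder splits into left=[], right=[]
  root=22; inorder splits into left=[15, 16], right=[]
  root=16; inorder splits into left=[15], right=[]
  root=15; inorder splits into left=[], right=[]
Reconstructed level-order: [28, 22, 29, 16, 15]


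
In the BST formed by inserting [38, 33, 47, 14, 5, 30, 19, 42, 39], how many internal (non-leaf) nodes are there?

Tree built from: [38, 33, 47, 14, 5, 30, 19, 42, 39]
Tree (level-order array): [38, 33, 47, 14, None, 42, None, 5, 30, 39, None, None, None, 19]
Rule: An internal node has at least one child.
Per-node child counts:
  node 38: 2 child(ren)
  node 33: 1 child(ren)
  node 14: 2 child(ren)
  node 5: 0 child(ren)
  node 30: 1 child(ren)
  node 19: 0 child(ren)
  node 47: 1 child(ren)
  node 42: 1 child(ren)
  node 39: 0 child(ren)
Matching nodes: [38, 33, 14, 30, 47, 42]
Count of internal (non-leaf) nodes: 6


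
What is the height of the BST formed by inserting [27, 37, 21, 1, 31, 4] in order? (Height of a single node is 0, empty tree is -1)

Insertion order: [27, 37, 21, 1, 31, 4]
Tree (level-order array): [27, 21, 37, 1, None, 31, None, None, 4]
Compute height bottom-up (empty subtree = -1):
  height(4) = 1 + max(-1, -1) = 0
  height(1) = 1 + max(-1, 0) = 1
  height(21) = 1 + max(1, -1) = 2
  height(31) = 1 + max(-1, -1) = 0
  height(37) = 1 + max(0, -1) = 1
  height(27) = 1 + max(2, 1) = 3
Height = 3


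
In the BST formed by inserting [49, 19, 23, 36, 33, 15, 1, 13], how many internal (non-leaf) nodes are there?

Tree built from: [49, 19, 23, 36, 33, 15, 1, 13]
Tree (level-order array): [49, 19, None, 15, 23, 1, None, None, 36, None, 13, 33]
Rule: An internal node has at least one child.
Per-node child counts:
  node 49: 1 child(ren)
  node 19: 2 child(ren)
  node 15: 1 child(ren)
  node 1: 1 child(ren)
  node 13: 0 child(ren)
  node 23: 1 child(ren)
  node 36: 1 child(ren)
  node 33: 0 child(ren)
Matching nodes: [49, 19, 15, 1, 23, 36]
Count of internal (non-leaf) nodes: 6


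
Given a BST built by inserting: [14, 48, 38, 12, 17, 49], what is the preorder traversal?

Tree insertion order: [14, 48, 38, 12, 17, 49]
Tree (level-order array): [14, 12, 48, None, None, 38, 49, 17]
Preorder traversal: [14, 12, 48, 38, 17, 49]


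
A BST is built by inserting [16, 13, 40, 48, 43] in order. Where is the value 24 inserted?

Starting tree (level order): [16, 13, 40, None, None, None, 48, 43]
Insertion path: 16 -> 40
Result: insert 24 as left child of 40
Final tree (level order): [16, 13, 40, None, None, 24, 48, None, None, 43]


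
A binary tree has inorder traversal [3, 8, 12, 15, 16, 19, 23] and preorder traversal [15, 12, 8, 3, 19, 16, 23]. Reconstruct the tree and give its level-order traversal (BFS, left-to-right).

Inorder:  [3, 8, 12, 15, 16, 19, 23]
Preorder: [15, 12, 8, 3, 19, 16, 23]
Algorithm: preorder visits root first, so consume preorder in order;
for each root, split the current inorder slice at that value into
left-subtree inorder and right-subtree inorder, then recurse.
Recursive splits:
  root=15; inorder splits into left=[3, 8, 12], right=[16, 19, 23]
  root=12; inorder splits into left=[3, 8], right=[]
  root=8; inorder splits into left=[3], right=[]
  root=3; inorder splits into left=[], right=[]
  root=19; inorder splits into left=[16], right=[23]
  root=16; inorder splits into left=[], right=[]
  root=23; inorder splits into left=[], right=[]
Reconstructed level-order: [15, 12, 19, 8, 16, 23, 3]
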